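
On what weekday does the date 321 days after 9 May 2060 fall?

Saturday

First find the weekday of May 9, 2060. Doomsday rule: the anchor day for the 2000s is Tuesday. For year 60: 60÷12 = 5 r 0, and 0÷4 = 0, so 5+0+0 = 5.
Tuesday + 5 ≡ Sunday — that's 2060's doomsday.
In May the doomsday date is May 9.
May 9 is the doomsday itself: Sunday.
321 mod 7 = 6, so 321 days after a Sunday is Sunday + 6 = Saturday.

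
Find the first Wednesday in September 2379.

September 5, 2379

September 1, 2379 is a Saturday.
The first Wednesday is therefore September 5 (4 days later).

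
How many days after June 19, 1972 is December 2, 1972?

166

Jun 19, 1972 → Jul 19, 1972: 30 days (June has 30).
Jul 19, 1972 → Aug 19, 1972: 31 days (July has 31).
Aug 19, 1972 → Sep 19, 1972: 31 days (August has 31).
Sep 19, 1972 → Oct 19, 1972: 30 days (September has 30).
Oct 19, 1972 → Nov 19, 1972: 31 days (October has 31).
Nov 19, 1972 → Dec 2, 1972: 13 days.
Total: 166 days.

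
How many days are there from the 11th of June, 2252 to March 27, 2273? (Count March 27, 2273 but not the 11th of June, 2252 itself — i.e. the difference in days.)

7594

Jun 11, 2252 → Jun 11, 2253: 365 days.
Jun 11, 2253 → Jun 11, 2254: 365 days.
Jun 11, 2254 → Jun 11, 2255: 365 days.
Jun 11, 2255 → Jun 11, 2256: 366 days (Feb 29, 2256 is in that span).
Jun 11, 2256 → Jun 11, 2257: 365 days.
Jun 11, 2257 → Jun 11, 2258: 365 days.
Jun 11, 2258 → Jun 11, 2259: 365 days.
Jun 11, 2259 → Jun 11, 2260: 366 days (Feb 29, 2260 is in that span).
Jun 11, 2260 → Jun 11, 2261: 365 days.
Jun 11, 2261 → Jun 11, 2262: 365 days.
Jun 11, 2262 → Jun 11, 2263: 365 days.
Jun 11, 2263 → Jun 11, 2264: 366 days (Feb 29, 2264 is in that span).
Jun 11, 2264 → Jun 11, 2265: 365 days.
Jun 11, 2265 → Jun 11, 2266: 365 days.
Jun 11, 2266 → Jun 11, 2267: 365 days.
Jun 11, 2267 → Jun 11, 2268: 366 days (Feb 29, 2268 is in that span).
Jun 11, 2268 → Jun 11, 2269: 365 days.
Jun 11, 2269 → Jun 11, 2270: 365 days.
Jun 11, 2270 → Jun 11, 2271: 365 days.
Jun 11, 2271 → Jun 11, 2272: 366 days (Feb 29, 2272 is in that span).
Jun 11, 2272 → Jul 11, 2272: 30 days (June has 30).
Jul 11, 2272 → Aug 11, 2272: 31 days (July has 31).
Aug 11, 2272 → Sep 11, 2272: 31 days (August has 31).
Sep 11, 2272 → Oct 11, 2272: 30 days (September has 30).
Oct 11, 2272 → Nov 11, 2272: 31 days (October has 31).
Nov 11, 2272 → Dec 11, 2272: 30 days (November has 30).
Dec 11, 2272 → Jan 11, 2273: 31 days (December has 31).
Jan 11, 2273 → Feb 11, 2273: 31 days (January has 31).
Feb 11, 2273 → Mar 11, 2273: 28 days (February has 28).
Mar 11, 2273 → Mar 27, 2273: 16 days.
Total: 7594 days.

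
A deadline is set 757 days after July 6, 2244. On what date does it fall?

+365 (one year) → Jul 6, 2245 (392 left).
Jul has 31 days: +26 → Aug 1, 2245 (366 left).
Aug has 31 days: +31 → Sep 1, 2245 (335 left).
Sep has 30 days: +30 → Oct 1, 2245 (305 left).
Oct has 31 days: +31 → Nov 1, 2245 (274 left).
Nov has 30 days: +30 → Dec 1, 2245 (244 left).
Dec has 31 days: +31 → Jan 1, 2246 (213 left).
Jan has 31 days: +31 → Feb 1, 2246 (182 left).
Feb has 28 days: +28 → Mar 1, 2246 (154 left).
Mar has 31 days: +31 → Apr 1, 2246 (123 left).
Apr has 30 days: +30 → May 1, 2246 (93 left).
May has 31 days: +31 → Jun 1, 2246 (62 left).
Jun has 30 days: +30 → Jul 1, 2246 (32 left).
Jul has 31 days: +31 → Aug 1, 2246 (1 left).
+1 → Aug 2, 2246.

August 2, 2246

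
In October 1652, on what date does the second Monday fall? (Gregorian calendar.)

October 1, 1652 is a Tuesday.
The first Monday is therefore October 7 (6 days later).
The second Monday is 7 + 1×7 = October 14.

October 14, 1652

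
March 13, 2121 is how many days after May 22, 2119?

661

May 22, 2119 → May 22, 2120: 366 days (Feb 29, 2120 is in that span).
May 22, 2120 → Jun 22, 2120: 31 days (May has 31).
Jun 22, 2120 → Jul 22, 2120: 30 days (June has 30).
Jul 22, 2120 → Aug 22, 2120: 31 days (July has 31).
Aug 22, 2120 → Sep 22, 2120: 31 days (August has 31).
Sep 22, 2120 → Oct 22, 2120: 30 days (September has 30).
Oct 22, 2120 → Nov 22, 2120: 31 days (October has 31).
Nov 22, 2120 → Dec 22, 2120: 30 days (November has 30).
Dec 22, 2120 → Jan 22, 2121: 31 days (December has 31).
Jan 22, 2121 → Feb 22, 2121: 31 days (January has 31).
Feb 22, 2121 → Mar 13, 2121: 19 days.
Total: 661 days.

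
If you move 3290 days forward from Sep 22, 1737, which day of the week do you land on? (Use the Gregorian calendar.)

First find the weekday of Sep 22, 1737. Doomsday rule: the anchor day for the 1700s is Sunday. For year 37: 37÷12 = 3 r 1, and 1÷4 = 0, so 3+1+0 = 4.
Sunday + 4 ≡ Thursday — that's 1737's doomsday.
In September the doomsday date is Sep 5.
Sep 22 is 17 days after Sep 5; 17 mod 7 = 3, so Thursday + 3 = Sunday.
3290 mod 7 = 0, so 3290 days after a Sunday is Sunday + 0 = Sunday.

Sunday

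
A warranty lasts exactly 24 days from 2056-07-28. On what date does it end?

Jul has 31 days: +4 → Aug 1, 2056 (20 left).
+20 → Aug 21, 2056.

August 21, 2056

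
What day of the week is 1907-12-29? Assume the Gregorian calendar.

January 1, 1907 is a Tuesday.
Jan 1, 1907 → Feb 1, 1907: 31 days (January has 31).
Feb 1, 1907 → Mar 1, 1907: 28 days (February has 28).
Mar 1, 1907 → Apr 1, 1907: 31 days (March has 31).
Apr 1, 1907 → May 1, 1907: 30 days (April has 30).
May 1, 1907 → Jun 1, 1907: 31 days (May has 31).
Jun 1, 1907 → Jul 1, 1907: 30 days (June has 30).
Jul 1, 1907 → Aug 1, 1907: 31 days (July has 31).
Aug 1, 1907 → Sep 1, 1907: 31 days (August has 31).
Sep 1, 1907 → Oct 1, 1907: 30 days (September has 30).
Oct 1, 1907 → Nov 1, 1907: 31 days (October has 31).
Nov 1, 1907 → Dec 1, 1907: 30 days (November has 30).
Dec 1, 1907 → Dec 29, 1907: 28 days.
Total: 362 days.
362 mod 7 = 5, so Tuesday + 5 = Sunday.

Sunday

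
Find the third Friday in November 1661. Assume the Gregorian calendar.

November 18, 1661

November 1, 1661 is a Tuesday.
The first Friday is therefore November 4 (3 days later).
The third Friday is 4 + 2×7 = November 18.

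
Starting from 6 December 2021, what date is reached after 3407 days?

April 5, 2031

+365 (one year) → Dec 6, 2022 (3042 left).
+365 (one year) → Dec 6, 2023 (2677 left).
+366 (one year; includes Feb 29, 2024) → Dec 6, 2024 (2311 left).
+365 (one year) → Dec 6, 2025 (1946 left).
+365 (one year) → Dec 6, 2026 (1581 left).
+365 (one year) → Dec 6, 2027 (1216 left).
+366 (one year; includes Feb 29, 2028) → Dec 6, 2028 (850 left).
+365 (one year) → Dec 6, 2029 (485 left).
+365 (one year) → Dec 6, 2030 (120 left).
Dec has 31 days: +26 → Jan 1, 2031 (94 left).
Jan has 31 days: +31 → Feb 1, 2031 (63 left).
Feb has 28 days: +28 → Mar 1, 2031 (35 left).
Mar has 31 days: +31 → Apr 1, 2031 (4 left).
+4 → Apr 5, 2031.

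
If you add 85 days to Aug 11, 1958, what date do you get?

November 4, 1958

Aug has 31 days: +21 → Sep 1, 1958 (64 left).
Sep has 30 days: +30 → Oct 1, 1958 (34 left).
Oct has 31 days: +31 → Nov 1, 1958 (3 left).
+3 → Nov 4, 1958.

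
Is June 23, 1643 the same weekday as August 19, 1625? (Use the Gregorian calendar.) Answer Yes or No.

Yes

From Aug 19, 1625 to Jun 23, 1643 is 6517 days.
6517 mod 7 = 0, so they are the same weekday.
(Aug 19, 1625 is a Tuesday; Jun 23, 1643 is a Tuesday.)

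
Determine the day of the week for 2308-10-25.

Sunday

Doomsday rule: the anchor day for the 2300s is Wednesday. For year 08: 8÷12 = 0 r 8, and 8÷4 = 2, so 0+8+2 = 10.
Wednesday + 10 ≡ Saturday — that's 2308's doomsday.
In October the doomsday date is Oct 10.
Oct 25 is 15 days after Oct 10; 15 mod 7 = 1, so Saturday + 1 = Sunday.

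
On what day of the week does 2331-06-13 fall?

Saturday

Doomsday rule: the anchor day for the 2300s is Wednesday. For year 31: 31÷12 = 2 r 7, and 7÷4 = 1, so 2+7+1 = 10.
Wednesday + 10 ≡ Saturday — that's 2331's doomsday.
In June the doomsday date is Jun 6.
Jun 13 is 7 days after Jun 6; 7 mod 7 = 0, so Saturday + 0 = Saturday.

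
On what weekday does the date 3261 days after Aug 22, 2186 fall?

First find the weekday of Aug 22, 2186. Doomsday rule: the anchor day for the 2100s is Sunday. For year 86: 86÷12 = 7 r 2, and 2÷4 = 0, so 7+2+0 = 9.
Sunday + 9 ≡ Tuesday — that's 2186's doomsday.
In August the doomsday date is Aug 8.
Aug 22 is 14 days after Aug 8; 14 mod 7 = 0, so Tuesday + 0 = Tuesday.
3261 mod 7 = 6, so 3261 days after a Tuesday is Tuesday + 6 = Monday.

Monday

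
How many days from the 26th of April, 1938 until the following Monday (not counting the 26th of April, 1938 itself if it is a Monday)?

Apr 26, 1938 is a Tuesday.
From Tuesday to the next Monday is 6 days.

6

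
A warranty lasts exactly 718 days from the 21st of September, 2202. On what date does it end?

September 8, 2204

+365 (one year) → Sep 21, 2203 (353 left).
Sep has 30 days: +10 → Oct 1, 2203 (343 left).
Oct has 31 days: +31 → Nov 1, 2203 (312 left).
Nov has 30 days: +30 → Dec 1, 2203 (282 left).
Dec has 31 days: +31 → Jan 1, 2204 (251 left).
Jan has 31 days: +31 → Feb 1, 2204 (220 left).
Feb has 29 days: +29 → Mar 1, 2204 (191 left).
Mar has 31 days: +31 → Apr 1, 2204 (160 left).
Apr has 30 days: +30 → May 1, 2204 (130 left).
May has 31 days: +31 → Jun 1, 2204 (99 left).
Jun has 30 days: +30 → Jul 1, 2204 (69 left).
Jul has 31 days: +31 → Aug 1, 2204 (38 left).
Aug has 31 days: +31 → Sep 1, 2204 (7 left).
+7 → Sep 8, 2204.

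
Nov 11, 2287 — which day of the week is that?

Friday

Doomsday rule: the anchor day for the 2200s is Friday. For year 87: 87÷12 = 7 r 3, and 3÷4 = 0, so 7+3+0 = 10.
Friday + 10 ≡ Monday — that's 2287's doomsday.
In November the doomsday date is Nov 7.
Nov 11 is 4 days after Nov 7; 4 mod 7 = 4, so Monday + 4 = Friday.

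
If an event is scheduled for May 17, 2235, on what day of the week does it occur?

Doomsday rule: the anchor day for the 2200s is Friday. For year 35: 35÷12 = 2 r 11, and 11÷4 = 2, so 2+11+2 = 15.
Friday + 15 ≡ Saturday — that's 2235's doomsday.
In May the doomsday date is May 9.
May 17 is 8 days after May 9; 8 mod 7 = 1, so Saturday + 1 = Sunday.

Sunday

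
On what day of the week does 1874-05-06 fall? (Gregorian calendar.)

Doomsday rule: the anchor day for the 1800s is Friday. For year 74: 74÷12 = 6 r 2, and 2÷4 = 0, so 6+2+0 = 8.
Friday + 8 ≡ Saturday — that's 1874's doomsday.
In May the doomsday date is May 9.
May 6 is 3 days before May 9; 3 mod 7 = 3, so Saturday − 3 = Wednesday.

Wednesday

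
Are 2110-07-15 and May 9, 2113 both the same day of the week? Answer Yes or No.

Yes

From Jul 15, 2110 to May 9, 2113 is 1029 days.
1029 mod 7 = 0, so they are the same weekday.
(Jul 15, 2110 is a Tuesday; May 9, 2113 is a Tuesday.)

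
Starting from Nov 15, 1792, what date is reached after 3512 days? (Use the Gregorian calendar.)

June 29, 1802

+365 (one year) → Nov 15, 1793 (3147 left).
+365 (one year) → Nov 15, 1794 (2782 left).
+365 (one year) → Nov 15, 1795 (2417 left).
+366 (one year; includes Feb 29, 1796) → Nov 15, 1796 (2051 left).
+365 (one year) → Nov 15, 1797 (1686 left).
+365 (one year) → Nov 15, 1798 (1321 left).
+365 (one year) → Nov 15, 1799 (956 left).
+365 (one year) → Nov 15, 1800 (591 left).
+365 (one year) → Nov 15, 1801 (226 left).
Nov has 30 days: +16 → Dec 1, 1801 (210 left).
Dec has 31 days: +31 → Jan 1, 1802 (179 left).
Jan has 31 days: +31 → Feb 1, 1802 (148 left).
Feb has 28 days: +28 → Mar 1, 1802 (120 left).
Mar has 31 days: +31 → Apr 1, 1802 (89 left).
Apr has 30 days: +30 → May 1, 1802 (59 left).
May has 31 days: +31 → Jun 1, 1802 (28 left).
+28 → Jun 29, 1802.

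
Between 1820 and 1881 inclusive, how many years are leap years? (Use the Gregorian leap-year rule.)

16

Multiples of 4 in [1820,1881]: 16.
Of those, multiples of 100: 0 (not leap unless ÷400).
Multiples of 400: 0.
Leap years = 16 − 0 + 0 = 16.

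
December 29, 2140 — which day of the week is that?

Thursday

Doomsday rule: the anchor day for the 2100s is Sunday. For year 40: 40÷12 = 3 r 4, and 4÷4 = 1, so 3+4+1 = 8.
Sunday + 8 ≡ Monday — that's 2140's doomsday.
In December the doomsday date is Dec 12.
Dec 29 is 17 days after Dec 12; 17 mod 7 = 3, so Monday + 3 = Thursday.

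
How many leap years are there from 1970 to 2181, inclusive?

52

Multiples of 4 in [1970,2181]: 53.
Of those, multiples of 100: 2 (not leap unless ÷400).
Multiples of 400: 1.
Leap years = 53 − 2 + 1 = 52.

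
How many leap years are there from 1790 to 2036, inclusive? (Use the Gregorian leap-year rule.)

Multiples of 4 in [1790,2036]: 62.
Of those, multiples of 100: 3 (not leap unless ÷400).
Multiples of 400: 1.
Leap years = 62 − 3 + 1 = 60.

60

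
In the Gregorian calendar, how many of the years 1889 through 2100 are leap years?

51

Multiples of 4 in [1889,2100]: 53.
Of those, multiples of 100: 3 (not leap unless ÷400).
Multiples of 400: 1.
Leap years = 53 − 3 + 1 = 51.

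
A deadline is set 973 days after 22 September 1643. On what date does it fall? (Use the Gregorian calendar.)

May 22, 1646

+366 (one year; includes Feb 29, 1644) → Sep 22, 1644 (607 left).
+365 (one year) → Sep 22, 1645 (242 left).
Sep has 30 days: +9 → Oct 1, 1645 (233 left).
Oct has 31 days: +31 → Nov 1, 1645 (202 left).
Nov has 30 days: +30 → Dec 1, 1645 (172 left).
Dec has 31 days: +31 → Jan 1, 1646 (141 left).
Jan has 31 days: +31 → Feb 1, 1646 (110 left).
Feb has 28 days: +28 → Mar 1, 1646 (82 left).
Mar has 31 days: +31 → Apr 1, 1646 (51 left).
Apr has 30 days: +30 → May 1, 1646 (21 left).
+21 → May 22, 1646.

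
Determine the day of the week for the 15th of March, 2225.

Doomsday rule: the anchor day for the 2200s is Friday. For year 25: 25÷12 = 2 r 1, and 1÷4 = 0, so 2+1+0 = 3.
Friday + 3 ≡ Monday — that's 2225's doomsday.
In March the doomsday date is Mar 14.
Mar 15 is 1 day after Mar 14; 1 mod 7 = 1, so Monday + 1 = Tuesday.

Tuesday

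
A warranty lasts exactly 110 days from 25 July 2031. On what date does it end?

Jul has 31 days: +7 → Aug 1, 2031 (103 left).
Aug has 31 days: +31 → Sep 1, 2031 (72 left).
Sep has 30 days: +30 → Oct 1, 2031 (42 left).
Oct has 31 days: +31 → Nov 1, 2031 (11 left).
+11 → Nov 12, 2031.

November 12, 2031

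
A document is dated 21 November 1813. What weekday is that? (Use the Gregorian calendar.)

Sunday

Doomsday rule: the anchor day for the 1800s is Friday. For year 13: 13÷12 = 1 r 1, and 1÷4 = 0, so 1+1+0 = 2.
Friday + 2 ≡ Sunday — that's 1813's doomsday.
In November the doomsday date is Nov 7.
Nov 21 is 14 days after Nov 7; 14 mod 7 = 0, so Sunday + 0 = Sunday.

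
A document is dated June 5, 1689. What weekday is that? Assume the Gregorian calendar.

Sunday

Doomsday rule: the anchor day for the 1600s is Tuesday. For year 89: 89÷12 = 7 r 5, and 5÷4 = 1, so 7+5+1 = 13.
Tuesday + 13 ≡ Monday — that's 1689's doomsday.
In June the doomsday date is Jun 6.
Jun 5 is 1 day before Jun 6; 1 mod 7 = 1, so Monday − 1 = Sunday.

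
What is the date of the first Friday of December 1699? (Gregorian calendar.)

December 1, 1699 is a Tuesday.
The first Friday is therefore December 4 (3 days later).

December 4, 1699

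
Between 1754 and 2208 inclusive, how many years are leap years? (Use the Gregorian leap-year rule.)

Multiples of 4 in [1754,2208]: 114.
Of those, multiples of 100: 5 (not leap unless ÷400).
Multiples of 400: 1.
Leap years = 114 − 5 + 1 = 110.

110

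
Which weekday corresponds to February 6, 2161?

January 1, 2161 is a Thursday.
Jan 1, 2161 → Feb 1, 2161: 31 days (January has 31).
Feb 1, 2161 → Feb 6, 2161: 5 days.
Total: 36 days.
36 mod 7 = 1, so Thursday + 1 = Friday.

Friday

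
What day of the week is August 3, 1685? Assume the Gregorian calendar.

Friday

Doomsday rule: the anchor day for the 1600s is Tuesday. For year 85: 85÷12 = 7 r 1, and 1÷4 = 0, so 7+1+0 = 8.
Tuesday + 8 ≡ Wednesday — that's 1685's doomsday.
In August the doomsday date is Aug 8.
Aug 3 is 5 days before Aug 8; 5 mod 7 = 5, so Wednesday − 5 = Friday.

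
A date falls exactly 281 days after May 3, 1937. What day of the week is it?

Tuesday

May 3, 1937 is a Monday.
281 mod 7 = 1, so 281 days after a Monday is Monday + 1 = Tuesday.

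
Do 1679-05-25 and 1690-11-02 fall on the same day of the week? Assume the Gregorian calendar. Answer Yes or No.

Yes

From May 25, 1679 to Nov 2, 1690 is 4179 days.
4179 mod 7 = 0, so they are the same weekday.
(May 25, 1679 is a Thursday; Nov 2, 1690 is a Thursday.)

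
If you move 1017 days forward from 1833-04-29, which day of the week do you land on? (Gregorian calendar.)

First find the weekday of Apr 29, 1833. Doomsday rule: the anchor day for the 1800s is Friday. For year 33: 33÷12 = 2 r 9, and 9÷4 = 2, so 2+9+2 = 13.
Friday + 13 ≡ Thursday — that's 1833's doomsday.
In April the doomsday date is Apr 4.
Apr 29 is 25 days after Apr 4; 25 mod 7 = 4, so Thursday + 4 = Monday.
1017 mod 7 = 2, so 1017 days after a Monday is Monday + 2 = Wednesday.

Wednesday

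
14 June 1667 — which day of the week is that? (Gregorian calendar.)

Doomsday rule: the anchor day for the 1600s is Tuesday. For year 67: 67÷12 = 5 r 7, and 7÷4 = 1, so 5+7+1 = 13.
Tuesday + 13 ≡ Monday — that's 1667's doomsday.
In June the doomsday date is Jun 6.
Jun 14 is 8 days after Jun 6; 8 mod 7 = 1, so Monday + 1 = Tuesday.

Tuesday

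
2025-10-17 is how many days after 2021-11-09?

Nov 9, 2021 → Nov 9, 2022: 365 days.
Nov 9, 2022 → Nov 9, 2023: 365 days.
Nov 9, 2023 → Nov 9, 2024: 366 days (Feb 29, 2024 is in that span).
Nov 9, 2024 → Dec 9, 2024: 30 days (November has 30).
Dec 9, 2024 → Jan 9, 2025: 31 days (December has 31).
Jan 9, 2025 → Feb 9, 2025: 31 days (January has 31).
Feb 9, 2025 → Mar 9, 2025: 28 days (February has 28).
Mar 9, 2025 → Apr 9, 2025: 31 days (March has 31).
Apr 9, 2025 → May 9, 2025: 30 days (April has 30).
May 9, 2025 → Jun 9, 2025: 31 days (May has 31).
Jun 9, 2025 → Jul 9, 2025: 30 days (June has 30).
Jul 9, 2025 → Aug 9, 2025: 31 days (July has 31).
Aug 9, 2025 → Sep 9, 2025: 31 days (August has 31).
Sep 9, 2025 → Oct 9, 2025: 30 days (September has 30).
Oct 9, 2025 → Oct 17, 2025: 8 days.
Total: 1438 days.

1438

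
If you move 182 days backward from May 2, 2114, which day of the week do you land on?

First find the weekday of May 2, 2114. Doomsday rule: the anchor day for the 2100s is Sunday. For year 14: 14÷12 = 1 r 2, and 2÷4 = 0, so 1+2+0 = 3.
Sunday + 3 ≡ Wednesday — that's 2114's doomsday.
In May the doomsday date is May 9.
May 2 is 7 days before May 9; 7 mod 7 = 0, so Wednesday − 0 = Wednesday.
182 mod 7 = 0, so 182 days before a Wednesday is Wednesday − 0 = Wednesday.

Wednesday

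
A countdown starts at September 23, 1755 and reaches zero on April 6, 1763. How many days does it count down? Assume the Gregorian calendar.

Sep 23, 1755 → Sep 23, 1756: 366 days (Feb 29, 1756 is in that span).
Sep 23, 1756 → Sep 23, 1757: 365 days.
Sep 23, 1757 → Sep 23, 1758: 365 days.
Sep 23, 1758 → Sep 23, 1759: 365 days.
Sep 23, 1759 → Sep 23, 1760: 366 days (Feb 29, 1760 is in that span).
Sep 23, 1760 → Sep 23, 1761: 365 days.
Sep 23, 1761 → Sep 23, 1762: 365 days.
Sep 23, 1762 → Oct 23, 1762: 30 days (September has 30).
Oct 23, 1762 → Nov 23, 1762: 31 days (October has 31).
Nov 23, 1762 → Dec 23, 1762: 30 days (November has 30).
Dec 23, 1762 → Jan 23, 1763: 31 days (December has 31).
Jan 23, 1763 → Feb 23, 1763: 31 days (January has 31).
Feb 23, 1763 → Mar 23, 1763: 28 days (February has 28).
Mar 23, 1763 → Apr 6, 1763: 14 days.
Total: 2752 days.

2752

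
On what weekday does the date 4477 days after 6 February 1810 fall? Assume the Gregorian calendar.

Saturday

First find the weekday of Feb 6, 1810. Doomsday rule: the anchor day for the 1800s is Friday. For year 10: 10÷12 = 0 r 10, and 10÷4 = 2, so 0+10+2 = 12.
Friday + 12 ≡ Wednesday — that's 1810's doomsday.
In February the doomsday date is Feb 28 (1810 is not a leap year).
Feb 6 is 22 days before Feb 28; 22 mod 7 = 1, so Wednesday − 1 = Tuesday.
4477 mod 7 = 4, so 4477 days after a Tuesday is Tuesday + 4 = Saturday.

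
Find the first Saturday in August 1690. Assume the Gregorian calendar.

August 1, 1690 is a Tuesday.
The first Saturday is therefore August 5 (4 days later).

August 5, 1690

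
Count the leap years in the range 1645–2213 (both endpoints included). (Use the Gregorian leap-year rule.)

137

Multiples of 4 in [1645,2213]: 142.
Of those, multiples of 100: 6 (not leap unless ÷400).
Multiples of 400: 1.
Leap years = 142 − 6 + 1 = 137.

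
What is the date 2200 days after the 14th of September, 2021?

September 23, 2027

+365 (one year) → Sep 14, 2022 (1835 left).
+365 (one year) → Sep 14, 2023 (1470 left).
+366 (one year; includes Feb 29, 2024) → Sep 14, 2024 (1104 left).
+365 (one year) → Sep 14, 2025 (739 left).
+365 (one year) → Sep 14, 2026 (374 left).
Sep has 30 days: +17 → Oct 1, 2026 (357 left).
Oct has 31 days: +31 → Nov 1, 2026 (326 left).
Nov has 30 days: +30 → Dec 1, 2026 (296 left).
Dec has 31 days: +31 → Jan 1, 2027 (265 left).
Jan has 31 days: +31 → Feb 1, 2027 (234 left).
Feb has 28 days: +28 → Mar 1, 2027 (206 left).
Mar has 31 days: +31 → Apr 1, 2027 (175 left).
Apr has 30 days: +30 → May 1, 2027 (145 left).
May has 31 days: +31 → Jun 1, 2027 (114 left).
Jun has 30 days: +30 → Jul 1, 2027 (84 left).
Jul has 31 days: +31 → Aug 1, 2027 (53 left).
Aug has 31 days: +31 → Sep 1, 2027 (22 left).
+22 → Sep 23, 2027.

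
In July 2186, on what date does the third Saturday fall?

July 15, 2186

July 1, 2186 is a Saturday.
The first Saturday is therefore July 1 (same day).
The third Saturday is 1 + 2×7 = July 15.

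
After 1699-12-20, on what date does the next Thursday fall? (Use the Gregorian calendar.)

Dec 20, 1699 is a Sunday.
From Sunday to the next Thursday is 4 days.
Dec 20, 1699 + 4 = Dec 24, 1699.

December 24, 1699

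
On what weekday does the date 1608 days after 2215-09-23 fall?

Thursday

First find the weekday of Sep 23, 2215. Doomsday rule: the anchor day for the 2200s is Friday. For year 15: 15÷12 = 1 r 3, and 3÷4 = 0, so 1+3+0 = 4.
Friday + 4 ≡ Tuesday — that's 2215's doomsday.
In September the doomsday date is Sep 5.
Sep 23 is 18 days after Sep 5; 18 mod 7 = 4, so Tuesday + 4 = Saturday.
1608 mod 7 = 5, so 1608 days after a Saturday is Saturday + 5 = Thursday.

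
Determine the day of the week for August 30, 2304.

Doomsday rule: the anchor day for the 2300s is Wednesday. For year 04: 4÷12 = 0 r 4, and 4÷4 = 1, so 0+4+1 = 5.
Wednesday + 5 ≡ Monday — that's 2304's doomsday.
In August the doomsday date is Aug 8.
Aug 30 is 22 days after Aug 8; 22 mod 7 = 1, so Monday + 1 = Tuesday.

Tuesday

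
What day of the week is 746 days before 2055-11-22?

Thursday

First find the weekday of Nov 22, 2055. Doomsday rule: the anchor day for the 2000s is Tuesday. For year 55: 55÷12 = 4 r 7, and 7÷4 = 1, so 4+7+1 = 12.
Tuesday + 12 ≡ Sunday — that's 2055's doomsday.
In November the doomsday date is Nov 7.
Nov 22 is 15 days after Nov 7; 15 mod 7 = 1, so Sunday + 1 = Monday.
746 mod 7 = 4, so 746 days before a Monday is Monday − 4 = Thursday.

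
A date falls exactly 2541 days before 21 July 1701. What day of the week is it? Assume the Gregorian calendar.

First find the weekday of Jul 21, 1701. Doomsday rule: the anchor day for the 1700s is Sunday. For year 01: 1÷12 = 0 r 1, and 1÷4 = 0, so 0+1+0 = 1.
Sunday + 1 ≡ Monday — that's 1701's doomsday.
In July the doomsday date is Jul 11.
Jul 21 is 10 days after Jul 11; 10 mod 7 = 3, so Monday + 3 = Thursday.
2541 mod 7 = 0, so 2541 days before a Thursday is Thursday − 0 = Thursday.

Thursday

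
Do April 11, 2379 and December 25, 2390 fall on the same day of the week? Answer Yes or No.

From Apr 11, 2379 to Dec 25, 2390 is 4276 days.
4276 mod 7 = 6, so they are different weekdays.
(Apr 11, 2379 is a Wednesday; Dec 25, 2390 is a Tuesday.)

No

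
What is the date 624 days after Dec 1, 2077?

+365 (one year) → Dec 1, 2078 (259 left).
Dec has 31 days: +31 → Jan 1, 2079 (228 left).
Jan has 31 days: +31 → Feb 1, 2079 (197 left).
Feb has 28 days: +28 → Mar 1, 2079 (169 left).
Mar has 31 days: +31 → Apr 1, 2079 (138 left).
Apr has 30 days: +30 → May 1, 2079 (108 left).
May has 31 days: +31 → Jun 1, 2079 (77 left).
Jun has 30 days: +30 → Jul 1, 2079 (47 left).
Jul has 31 days: +31 → Aug 1, 2079 (16 left).
+16 → Aug 17, 2079.

August 17, 2079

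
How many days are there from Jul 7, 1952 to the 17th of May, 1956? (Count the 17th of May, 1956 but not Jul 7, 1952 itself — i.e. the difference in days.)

1410

Jul 7, 1952 → Jul 7, 1953: 365 days.
Jul 7, 1953 → Jul 7, 1954: 365 days.
Jul 7, 1954 → Jul 7, 1955: 365 days.
Jul 7, 1955 → Aug 7, 1955: 31 days (July has 31).
Aug 7, 1955 → Sep 7, 1955: 31 days (August has 31).
Sep 7, 1955 → Oct 7, 1955: 30 days (September has 30).
Oct 7, 1955 → Nov 7, 1955: 31 days (October has 31).
Nov 7, 1955 → Dec 7, 1955: 30 days (November has 30).
Dec 7, 1955 → Jan 7, 1956: 31 days (December has 31).
Jan 7, 1956 → Feb 7, 1956: 31 days (January has 31).
Feb 7, 1956 → Mar 7, 1956: 29 days (February has 29).
Mar 7, 1956 → Apr 7, 1956: 31 days (March has 31).
Apr 7, 1956 → May 7, 1956: 30 days (April has 30).
May 7, 1956 → May 17, 1956: 10 days.
Total: 1410 days.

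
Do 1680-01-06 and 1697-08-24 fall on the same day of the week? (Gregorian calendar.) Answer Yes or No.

From Jan 6, 1680 to Aug 24, 1697 is 6440 days.
6440 mod 7 = 0, so they are the same weekday.
(Jan 6, 1680 is a Saturday; Aug 24, 1697 is a Saturday.)

Yes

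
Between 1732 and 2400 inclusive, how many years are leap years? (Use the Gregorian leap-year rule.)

163

Multiples of 4 in [1732,2400]: 168.
Of those, multiples of 100: 7 (not leap unless ÷400).
Multiples of 400: 2.
Leap years = 168 − 7 + 2 = 163.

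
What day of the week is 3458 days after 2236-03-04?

First find the weekday of Mar 4, 2236. Doomsday rule: the anchor day for the 2200s is Friday. For year 36: 36÷12 = 3 r 0, and 0÷4 = 0, so 3+0+0 = 3.
Friday + 3 ≡ Monday — that's 2236's doomsday.
In March the doomsday date is Mar 14.
Mar 4 is 10 days before Mar 14; 10 mod 7 = 3, so Monday − 3 = Friday.
3458 mod 7 = 0, so 3458 days after a Friday is Friday + 0 = Friday.

Friday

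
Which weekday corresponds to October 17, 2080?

Thursday

January 1, 2080 is a Monday.
Jan 1, 2080 → Feb 1, 2080: 31 days (January has 31).
Feb 1, 2080 → Mar 1, 2080: 29 days (February has 29).
Mar 1, 2080 → Apr 1, 2080: 31 days (March has 31).
Apr 1, 2080 → May 1, 2080: 30 days (April has 30).
May 1, 2080 → Jun 1, 2080: 31 days (May has 31).
Jun 1, 2080 → Jul 1, 2080: 30 days (June has 30).
Jul 1, 2080 → Aug 1, 2080: 31 days (July has 31).
Aug 1, 2080 → Sep 1, 2080: 31 days (August has 31).
Sep 1, 2080 → Oct 1, 2080: 30 days (September has 30).
Oct 1, 2080 → Oct 17, 2080: 16 days.
Total: 290 days.
290 mod 7 = 3, so Monday + 3 = Thursday.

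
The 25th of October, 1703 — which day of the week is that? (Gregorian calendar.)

Thursday

Doomsday rule: the anchor day for the 1700s is Sunday. For year 03: 3÷12 = 0 r 3, and 3÷4 = 0, so 0+3+0 = 3.
Sunday + 3 ≡ Wednesday — that's 1703's doomsday.
In October the doomsday date is Oct 10.
Oct 25 is 15 days after Oct 10; 15 mod 7 = 1, so Wednesday + 1 = Thursday.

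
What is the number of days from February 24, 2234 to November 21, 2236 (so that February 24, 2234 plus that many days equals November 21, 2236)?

Feb 24, 2234 → Feb 24, 2235: 365 days.
Feb 24, 2235 → Feb 24, 2236: 365 days.
Feb 24, 2236 → Mar 24, 2236: 29 days (February has 29).
Mar 24, 2236 → Apr 24, 2236: 31 days (March has 31).
Apr 24, 2236 → May 24, 2236: 30 days (April has 30).
May 24, 2236 → Jun 24, 2236: 31 days (May has 31).
Jun 24, 2236 → Jul 24, 2236: 30 days (June has 30).
Jul 24, 2236 → Aug 24, 2236: 31 days (July has 31).
Aug 24, 2236 → Sep 24, 2236: 31 days (August has 31).
Sep 24, 2236 → Oct 24, 2236: 30 days (September has 30).
Oct 24, 2236 → Nov 21, 2236: 28 days.
Total: 1001 days.

1001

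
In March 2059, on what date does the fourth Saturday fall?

March 1, 2059 is a Saturday.
The first Saturday is therefore March 1 (same day).
The fourth Saturday is 1 + 3×7 = March 22.

March 22, 2059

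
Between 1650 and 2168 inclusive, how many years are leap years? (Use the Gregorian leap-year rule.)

126

Multiples of 4 in [1650,2168]: 130.
Of those, multiples of 100: 5 (not leap unless ÷400).
Multiples of 400: 1.
Leap years = 130 − 5 + 1 = 126.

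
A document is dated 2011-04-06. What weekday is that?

Doomsday rule: the anchor day for the 2000s is Tuesday. For year 11: 11÷12 = 0 r 11, and 11÷4 = 2, so 0+11+2 = 13.
Tuesday + 13 ≡ Monday — that's 2011's doomsday.
In April the doomsday date is Apr 4.
Apr 6 is 2 days after Apr 4; 2 mod 7 = 2, so Monday + 2 = Wednesday.

Wednesday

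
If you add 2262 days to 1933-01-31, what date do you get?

April 12, 1939

+365 (one year) → Jan 31, 1934 (1897 left).
+365 (one year) → Jan 31, 1935 (1532 left).
+365 (one year) → Jan 31, 1936 (1167 left).
+366 (one year; includes Feb 29, 1936) → Jan 31, 1937 (801 left).
+365 (one year) → Jan 31, 1938 (436 left).
+365 (one year) → Jan 31, 1939 (71 left).
Jan has 31 days: +1 → Feb 1, 1939 (70 left).
Feb has 28 days: +28 → Mar 1, 1939 (42 left).
Mar has 31 days: +31 → Apr 1, 1939 (11 left).
+11 → Apr 12, 1939.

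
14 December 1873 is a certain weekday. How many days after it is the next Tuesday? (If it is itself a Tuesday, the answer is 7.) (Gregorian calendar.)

2

Dec 14, 1873 is a Sunday.
From Sunday to the next Tuesday is 2 days.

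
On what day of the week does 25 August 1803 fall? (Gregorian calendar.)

Doomsday rule: the anchor day for the 1800s is Friday. For year 03: 3÷12 = 0 r 3, and 3÷4 = 0, so 0+3+0 = 3.
Friday + 3 ≡ Monday — that's 1803's doomsday.
In August the doomsday date is Aug 8.
Aug 25 is 17 days after Aug 8; 17 mod 7 = 3, so Monday + 3 = Thursday.

Thursday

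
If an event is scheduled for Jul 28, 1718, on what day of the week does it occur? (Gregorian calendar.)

Doomsday rule: the anchor day for the 1700s is Sunday. For year 18: 18÷12 = 1 r 6, and 6÷4 = 1, so 1+6+1 = 8.
Sunday + 8 ≡ Monday — that's 1718's doomsday.
In July the doomsday date is Jul 11.
Jul 28 is 17 days after Jul 11; 17 mod 7 = 3, so Monday + 3 = Thursday.

Thursday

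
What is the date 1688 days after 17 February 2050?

+365 (one year) → Feb 17, 2051 (1323 left).
+365 (one year) → Feb 17, 2052 (958 left).
+366 (one year; includes Feb 29, 2052) → Feb 17, 2053 (592 left).
+365 (one year) → Feb 17, 2054 (227 left).
Feb has 28 days: +12 → Mar 1, 2054 (215 left).
Mar has 31 days: +31 → Apr 1, 2054 (184 left).
Apr has 30 days: +30 → May 1, 2054 (154 left).
May has 31 days: +31 → Jun 1, 2054 (123 left).
Jun has 30 days: +30 → Jul 1, 2054 (93 left).
Jul has 31 days: +31 → Aug 1, 2054 (62 left).
Aug has 31 days: +31 → Sep 1, 2054 (31 left).
Sep has 30 days: +30 → Oct 1, 2054 (1 left).
+1 → Oct 2, 2054.

October 2, 2054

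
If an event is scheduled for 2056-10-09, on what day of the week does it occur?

Doomsday rule: the anchor day for the 2000s is Tuesday. For year 56: 56÷12 = 4 r 8, and 8÷4 = 2, so 4+8+2 = 14.
Tuesday + 14 ≡ Tuesday — that's 2056's doomsday.
In October the doomsday date is Oct 10.
Oct 9 is 1 day before Oct 10; 1 mod 7 = 1, so Tuesday − 1 = Monday.

Monday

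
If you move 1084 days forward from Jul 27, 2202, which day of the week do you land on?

Monday

First find the weekday of Jul 27, 2202. Doomsday rule: the anchor day for the 2200s is Friday. For year 02: 2÷12 = 0 r 2, and 2÷4 = 0, so 0+2+0 = 2.
Friday + 2 ≡ Sunday — that's 2202's doomsday.
In July the doomsday date is Jul 11.
Jul 27 is 16 days after Jul 11; 16 mod 7 = 2, so Sunday + 2 = Tuesday.
1084 mod 7 = 6, so 1084 days after a Tuesday is Tuesday + 6 = Monday.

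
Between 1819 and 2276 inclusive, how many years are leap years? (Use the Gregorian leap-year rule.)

112

Multiples of 4 in [1819,2276]: 115.
Of those, multiples of 100: 4 (not leap unless ÷400).
Multiples of 400: 1.
Leap years = 115 − 4 + 1 = 112.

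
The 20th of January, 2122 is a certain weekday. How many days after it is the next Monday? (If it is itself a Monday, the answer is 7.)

6

Jan 20, 2122 is a Tuesday.
From Tuesday to the next Monday is 6 days.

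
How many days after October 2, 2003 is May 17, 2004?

Oct 2, 2003 → Nov 2, 2003: 31 days (October has 31).
Nov 2, 2003 → Dec 2, 2003: 30 days (November has 30).
Dec 2, 2003 → Jan 2, 2004: 31 days (December has 31).
Jan 2, 2004 → Feb 2, 2004: 31 days (January has 31).
Feb 2, 2004 → Mar 2, 2004: 29 days (February has 29).
Mar 2, 2004 → Apr 2, 2004: 31 days (March has 31).
Apr 2, 2004 → May 2, 2004: 30 days (April has 30).
May 2, 2004 → May 17, 2004: 15 days.
Total: 228 days.

228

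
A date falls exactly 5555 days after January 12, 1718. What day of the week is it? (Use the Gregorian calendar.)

Sunday

Jan 12, 1718 is a Wednesday.
5555 mod 7 = 4, so 5555 days after a Wednesday is Wednesday + 4 = Sunday.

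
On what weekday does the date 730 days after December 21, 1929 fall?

First find the weekday of Dec 21, 1929. Doomsday rule: the anchor day for the 1900s is Wednesday. For year 29: 29÷12 = 2 r 5, and 5÷4 = 1, so 2+5+1 = 8.
Wednesday + 8 ≡ Thursday — that's 1929's doomsday.
In December the doomsday date is Dec 12.
Dec 21 is 9 days after Dec 12; 9 mod 7 = 2, so Thursday + 2 = Saturday.
730 mod 7 = 2, so 730 days after a Saturday is Saturday + 2 = Monday.

Monday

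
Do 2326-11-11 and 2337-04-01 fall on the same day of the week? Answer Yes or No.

From Nov 11, 2326 to Apr 1, 2337 is 3794 days.
3794 mod 7 = 0, so they are the same weekday.
(Nov 11, 2326 is a Thursday; Apr 1, 2337 is a Thursday.)

Yes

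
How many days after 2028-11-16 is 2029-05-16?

Nov 16, 2028 → Dec 16, 2028: 30 days (November has 30).
Dec 16, 2028 → Jan 16, 2029: 31 days (December has 31).
Jan 16, 2029 → Feb 16, 2029: 31 days (January has 31).
Feb 16, 2029 → Mar 16, 2029: 28 days (February has 28).
Mar 16, 2029 → Apr 16, 2029: 31 days (March has 31).
Apr 16, 2029 → May 16, 2029: 30 days.
Total: 181 days.

181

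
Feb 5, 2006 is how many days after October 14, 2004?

479

Oct 14, 2004 → Oct 14, 2005: 365 days.
Oct 14, 2005 → Nov 14, 2005: 31 days (October has 31).
Nov 14, 2005 → Dec 14, 2005: 30 days (November has 30).
Dec 14, 2005 → Jan 14, 2006: 31 days (December has 31).
Jan 14, 2006 → Feb 5, 2006: 22 days.
Total: 479 days.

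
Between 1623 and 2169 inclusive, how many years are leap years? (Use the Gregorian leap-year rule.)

Multiples of 4 in [1623,2169]: 137.
Of those, multiples of 100: 5 (not leap unless ÷400).
Multiples of 400: 1.
Leap years = 137 − 5 + 1 = 133.

133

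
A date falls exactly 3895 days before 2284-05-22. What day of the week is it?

First find the weekday of May 22, 2284. Doomsday rule: the anchor day for the 2200s is Friday. For year 84: 84÷12 = 7 r 0, and 0÷4 = 0, so 7+0+0 = 7.
Friday + 7 ≡ Friday — that's 2284's doomsday.
In May the doomsday date is May 9.
May 22 is 13 days after May 9; 13 mod 7 = 6, so Friday + 6 = Thursday.
3895 mod 7 = 3, so 3895 days before a Thursday is Thursday − 3 = Monday.

Monday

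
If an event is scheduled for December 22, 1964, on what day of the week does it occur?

Tuesday

January 1, 1964 is a Wednesday.
Jan 1, 1964 → Feb 1, 1964: 31 days (January has 31).
Feb 1, 1964 → Mar 1, 1964: 29 days (February has 29).
Mar 1, 1964 → Apr 1, 1964: 31 days (March has 31).
Apr 1, 1964 → May 1, 1964: 30 days (April has 30).
May 1, 1964 → Jun 1, 1964: 31 days (May has 31).
Jun 1, 1964 → Jul 1, 1964: 30 days (June has 30).
Jul 1, 1964 → Aug 1, 1964: 31 days (July has 31).
Aug 1, 1964 → Sep 1, 1964: 31 days (August has 31).
Sep 1, 1964 → Oct 1, 1964: 30 days (September has 30).
Oct 1, 1964 → Nov 1, 1964: 31 days (October has 31).
Nov 1, 1964 → Dec 1, 1964: 30 days (November has 30).
Dec 1, 1964 → Dec 22, 1964: 21 days.
Total: 356 days.
356 mod 7 = 6, so Wednesday + 6 = Tuesday.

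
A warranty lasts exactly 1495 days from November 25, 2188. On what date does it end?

December 29, 2192

+365 (one year) → Nov 25, 2189 (1130 left).
+365 (one year) → Nov 25, 2190 (765 left).
+365 (one year) → Nov 25, 2191 (400 left).
Nov has 30 days: +6 → Dec 1, 2191 (394 left).
Dec has 31 days: +31 → Jan 1, 2192 (363 left).
Jan has 31 days: +31 → Feb 1, 2192 (332 left).
Feb has 29 days: +29 → Mar 1, 2192 (303 left).
Mar has 31 days: +31 → Apr 1, 2192 (272 left).
Apr has 30 days: +30 → May 1, 2192 (242 left).
May has 31 days: +31 → Jun 1, 2192 (211 left).
Jun has 30 days: +30 → Jul 1, 2192 (181 left).
Jul has 31 days: +31 → Aug 1, 2192 (150 left).
Aug has 31 days: +31 → Sep 1, 2192 (119 left).
Sep has 30 days: +30 → Oct 1, 2192 (89 left).
Oct has 31 days: +31 → Nov 1, 2192 (58 left).
Nov has 30 days: +30 → Dec 1, 2192 (28 left).
+28 → Dec 29, 2192.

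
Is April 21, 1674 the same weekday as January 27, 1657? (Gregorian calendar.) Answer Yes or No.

From Jan 27, 1657 to Apr 21, 1674 is 6293 days.
6293 mod 7 = 0, so they are the same weekday.
(Jan 27, 1657 is a Saturday; Apr 21, 1674 is a Saturday.)

Yes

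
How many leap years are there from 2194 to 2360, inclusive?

40

Multiples of 4 in [2194,2360]: 42.
Of those, multiples of 100: 2 (not leap unless ÷400).
Multiples of 400: 0.
Leap years = 42 − 2 + 0 = 40.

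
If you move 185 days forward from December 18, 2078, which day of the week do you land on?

Wednesday

Dec 18, 2078 is a Sunday.
185 mod 7 = 3, so 185 days after a Sunday is Sunday + 3 = Wednesday.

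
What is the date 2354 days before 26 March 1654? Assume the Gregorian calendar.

October 15, 1647

−365 (one year) → Mar 26, 1653 (1989 left).
−365 (one year) → Mar 26, 1652 (1624 left).
−366 (one year; includes Feb 29, 1652) → Mar 26, 1651 (1258 left).
−365 (one year) → Mar 26, 1650 (893 left).
−365 (one year) → Mar 26, 1649 (528 left).
−365 (one year) → Mar 26, 1648 (163 left).
−26 → Feb 29, 1648 (end of Feb, 29 days; 137 left).
−29 → Jan 31, 1648 (end of Jan, 31 days; 108 left).
−31 → Dec 31, 1647 (end of Dec, 31 days; 77 left).
−31 → Nov 30, 1647 (end of Nov, 30 days; 46 left).
−30 → Oct 31, 1647 (end of Oct, 31 days; 16 left).
−16 → Oct 15, 1647.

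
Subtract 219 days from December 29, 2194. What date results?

May 24, 2194

−29 → Nov 30, 2194 (end of Nov, 30 days; 190 left).
−30 → Oct 31, 2194 (end of Oct, 31 days; 160 left).
−31 → Sep 30, 2194 (end of Sep, 30 days; 129 left).
−30 → Aug 31, 2194 (end of Aug, 31 days; 99 left).
−31 → Jul 31, 2194 (end of Jul, 31 days; 68 left).
−31 → Jun 30, 2194 (end of Jun, 30 days; 37 left).
−30 → May 31, 2194 (end of May, 31 days; 7 left).
−7 → May 24, 2194.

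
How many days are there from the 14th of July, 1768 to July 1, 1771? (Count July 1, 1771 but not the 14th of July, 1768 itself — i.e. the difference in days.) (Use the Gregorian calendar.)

Jul 14, 1768 → Jul 14, 1769: 365 days.
Jul 14, 1769 → Jul 14, 1770: 365 days.
Jul 14, 1770 → Aug 14, 1770: 31 days (July has 31).
Aug 14, 1770 → Sep 14, 1770: 31 days (August has 31).
Sep 14, 1770 → Oct 14, 1770: 30 days (September has 30).
Oct 14, 1770 → Nov 14, 1770: 31 days (October has 31).
Nov 14, 1770 → Dec 14, 1770: 30 days (November has 30).
Dec 14, 1770 → Jan 14, 1771: 31 days (December has 31).
Jan 14, 1771 → Feb 14, 1771: 31 days (January has 31).
Feb 14, 1771 → Mar 14, 1771: 28 days (February has 28).
Mar 14, 1771 → Apr 14, 1771: 31 days (March has 31).
Apr 14, 1771 → May 14, 1771: 30 days (April has 30).
May 14, 1771 → Jun 14, 1771: 31 days (May has 31).
Jun 14, 1771 → Jul 1, 1771: 17 days.
Total: 1082 days.

1082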